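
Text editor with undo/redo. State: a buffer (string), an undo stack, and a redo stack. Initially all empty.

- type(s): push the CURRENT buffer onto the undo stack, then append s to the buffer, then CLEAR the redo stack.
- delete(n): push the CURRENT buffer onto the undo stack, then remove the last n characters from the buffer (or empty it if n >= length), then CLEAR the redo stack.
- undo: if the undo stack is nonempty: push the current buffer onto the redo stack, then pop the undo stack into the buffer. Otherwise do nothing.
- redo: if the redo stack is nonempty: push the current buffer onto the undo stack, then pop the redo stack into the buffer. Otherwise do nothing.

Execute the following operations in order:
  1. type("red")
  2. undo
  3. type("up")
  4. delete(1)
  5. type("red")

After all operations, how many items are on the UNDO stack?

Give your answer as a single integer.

After op 1 (type): buf='red' undo_depth=1 redo_depth=0
After op 2 (undo): buf='(empty)' undo_depth=0 redo_depth=1
After op 3 (type): buf='up' undo_depth=1 redo_depth=0
After op 4 (delete): buf='u' undo_depth=2 redo_depth=0
After op 5 (type): buf='ured' undo_depth=3 redo_depth=0

Answer: 3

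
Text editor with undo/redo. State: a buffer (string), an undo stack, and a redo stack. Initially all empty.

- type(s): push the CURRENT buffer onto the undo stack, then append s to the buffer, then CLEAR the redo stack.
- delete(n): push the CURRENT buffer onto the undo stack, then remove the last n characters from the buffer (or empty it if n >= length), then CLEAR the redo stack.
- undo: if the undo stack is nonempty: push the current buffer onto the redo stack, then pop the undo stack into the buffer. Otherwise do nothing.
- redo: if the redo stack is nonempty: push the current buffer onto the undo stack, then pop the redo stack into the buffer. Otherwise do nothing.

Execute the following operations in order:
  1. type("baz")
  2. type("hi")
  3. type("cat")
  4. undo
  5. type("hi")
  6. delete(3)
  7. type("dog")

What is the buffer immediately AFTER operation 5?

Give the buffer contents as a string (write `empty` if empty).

Answer: bazhihi

Derivation:
After op 1 (type): buf='baz' undo_depth=1 redo_depth=0
After op 2 (type): buf='bazhi' undo_depth=2 redo_depth=0
After op 3 (type): buf='bazhicat' undo_depth=3 redo_depth=0
After op 4 (undo): buf='bazhi' undo_depth=2 redo_depth=1
After op 5 (type): buf='bazhihi' undo_depth=3 redo_depth=0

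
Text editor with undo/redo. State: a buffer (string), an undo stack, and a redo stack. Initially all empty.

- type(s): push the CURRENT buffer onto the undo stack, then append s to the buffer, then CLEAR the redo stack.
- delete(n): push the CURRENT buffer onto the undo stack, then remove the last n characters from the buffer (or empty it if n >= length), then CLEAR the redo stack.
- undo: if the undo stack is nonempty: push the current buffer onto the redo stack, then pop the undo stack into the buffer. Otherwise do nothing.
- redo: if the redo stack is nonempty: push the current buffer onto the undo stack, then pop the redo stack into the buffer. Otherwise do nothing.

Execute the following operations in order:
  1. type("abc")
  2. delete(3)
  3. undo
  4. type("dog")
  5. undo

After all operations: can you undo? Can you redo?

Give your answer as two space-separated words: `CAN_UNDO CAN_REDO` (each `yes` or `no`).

After op 1 (type): buf='abc' undo_depth=1 redo_depth=0
After op 2 (delete): buf='(empty)' undo_depth=2 redo_depth=0
After op 3 (undo): buf='abc' undo_depth=1 redo_depth=1
After op 4 (type): buf='abcdog' undo_depth=2 redo_depth=0
After op 5 (undo): buf='abc' undo_depth=1 redo_depth=1

Answer: yes yes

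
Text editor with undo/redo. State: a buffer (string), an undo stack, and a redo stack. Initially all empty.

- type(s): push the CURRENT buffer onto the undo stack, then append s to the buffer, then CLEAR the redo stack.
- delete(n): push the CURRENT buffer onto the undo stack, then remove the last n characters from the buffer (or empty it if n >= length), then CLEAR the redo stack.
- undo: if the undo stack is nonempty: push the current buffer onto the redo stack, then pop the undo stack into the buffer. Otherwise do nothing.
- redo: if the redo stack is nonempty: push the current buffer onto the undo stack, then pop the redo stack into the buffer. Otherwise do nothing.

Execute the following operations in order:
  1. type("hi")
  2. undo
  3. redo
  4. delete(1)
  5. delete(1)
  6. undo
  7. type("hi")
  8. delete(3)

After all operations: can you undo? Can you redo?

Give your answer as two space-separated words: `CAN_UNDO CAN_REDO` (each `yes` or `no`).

Answer: yes no

Derivation:
After op 1 (type): buf='hi' undo_depth=1 redo_depth=0
After op 2 (undo): buf='(empty)' undo_depth=0 redo_depth=1
After op 3 (redo): buf='hi' undo_depth=1 redo_depth=0
After op 4 (delete): buf='h' undo_depth=2 redo_depth=0
After op 5 (delete): buf='(empty)' undo_depth=3 redo_depth=0
After op 6 (undo): buf='h' undo_depth=2 redo_depth=1
After op 7 (type): buf='hhi' undo_depth=3 redo_depth=0
After op 8 (delete): buf='(empty)' undo_depth=4 redo_depth=0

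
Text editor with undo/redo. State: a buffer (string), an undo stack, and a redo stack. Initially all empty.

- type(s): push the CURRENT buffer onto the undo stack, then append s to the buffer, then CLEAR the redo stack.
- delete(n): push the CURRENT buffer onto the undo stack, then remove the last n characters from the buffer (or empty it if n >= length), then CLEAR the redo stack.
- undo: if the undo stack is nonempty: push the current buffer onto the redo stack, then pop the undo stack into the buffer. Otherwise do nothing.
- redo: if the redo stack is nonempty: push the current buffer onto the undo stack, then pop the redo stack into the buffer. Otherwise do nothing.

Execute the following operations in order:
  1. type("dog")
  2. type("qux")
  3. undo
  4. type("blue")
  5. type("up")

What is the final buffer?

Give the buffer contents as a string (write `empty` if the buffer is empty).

After op 1 (type): buf='dog' undo_depth=1 redo_depth=0
After op 2 (type): buf='dogqux' undo_depth=2 redo_depth=0
After op 3 (undo): buf='dog' undo_depth=1 redo_depth=1
After op 4 (type): buf='dogblue' undo_depth=2 redo_depth=0
After op 5 (type): buf='dogblueup' undo_depth=3 redo_depth=0

Answer: dogblueup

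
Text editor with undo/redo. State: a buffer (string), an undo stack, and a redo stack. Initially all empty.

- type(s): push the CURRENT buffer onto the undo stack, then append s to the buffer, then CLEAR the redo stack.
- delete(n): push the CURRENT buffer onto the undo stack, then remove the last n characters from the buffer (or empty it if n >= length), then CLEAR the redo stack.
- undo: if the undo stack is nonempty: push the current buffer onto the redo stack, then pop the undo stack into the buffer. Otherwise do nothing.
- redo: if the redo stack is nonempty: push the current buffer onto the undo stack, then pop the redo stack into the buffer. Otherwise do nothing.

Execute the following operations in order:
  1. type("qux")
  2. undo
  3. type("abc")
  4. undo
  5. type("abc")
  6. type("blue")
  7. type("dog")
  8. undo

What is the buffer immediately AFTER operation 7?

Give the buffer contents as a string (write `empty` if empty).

After op 1 (type): buf='qux' undo_depth=1 redo_depth=0
After op 2 (undo): buf='(empty)' undo_depth=0 redo_depth=1
After op 3 (type): buf='abc' undo_depth=1 redo_depth=0
After op 4 (undo): buf='(empty)' undo_depth=0 redo_depth=1
After op 5 (type): buf='abc' undo_depth=1 redo_depth=0
After op 6 (type): buf='abcblue' undo_depth=2 redo_depth=0
After op 7 (type): buf='abcbluedog' undo_depth=3 redo_depth=0

Answer: abcbluedog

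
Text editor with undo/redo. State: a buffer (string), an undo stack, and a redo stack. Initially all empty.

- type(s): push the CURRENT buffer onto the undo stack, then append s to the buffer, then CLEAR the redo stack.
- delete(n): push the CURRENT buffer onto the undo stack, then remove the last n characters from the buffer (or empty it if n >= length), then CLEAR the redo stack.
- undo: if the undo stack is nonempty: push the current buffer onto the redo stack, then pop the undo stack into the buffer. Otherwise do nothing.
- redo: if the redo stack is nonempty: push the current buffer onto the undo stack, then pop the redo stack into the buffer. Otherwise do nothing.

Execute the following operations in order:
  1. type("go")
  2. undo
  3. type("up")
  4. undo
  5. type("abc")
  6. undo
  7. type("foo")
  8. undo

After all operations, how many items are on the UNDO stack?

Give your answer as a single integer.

Answer: 0

Derivation:
After op 1 (type): buf='go' undo_depth=1 redo_depth=0
After op 2 (undo): buf='(empty)' undo_depth=0 redo_depth=1
After op 3 (type): buf='up' undo_depth=1 redo_depth=0
After op 4 (undo): buf='(empty)' undo_depth=0 redo_depth=1
After op 5 (type): buf='abc' undo_depth=1 redo_depth=0
After op 6 (undo): buf='(empty)' undo_depth=0 redo_depth=1
After op 7 (type): buf='foo' undo_depth=1 redo_depth=0
After op 8 (undo): buf='(empty)' undo_depth=0 redo_depth=1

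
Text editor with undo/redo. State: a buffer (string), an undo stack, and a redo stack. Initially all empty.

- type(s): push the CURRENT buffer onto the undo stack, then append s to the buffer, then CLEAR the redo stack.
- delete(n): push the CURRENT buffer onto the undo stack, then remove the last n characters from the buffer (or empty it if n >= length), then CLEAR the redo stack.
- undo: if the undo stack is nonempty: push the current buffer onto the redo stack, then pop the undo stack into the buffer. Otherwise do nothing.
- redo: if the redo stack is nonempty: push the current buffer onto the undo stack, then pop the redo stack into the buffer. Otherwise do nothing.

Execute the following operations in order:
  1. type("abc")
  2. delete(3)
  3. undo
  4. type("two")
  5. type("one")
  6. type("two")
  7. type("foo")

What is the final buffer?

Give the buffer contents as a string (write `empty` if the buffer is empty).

After op 1 (type): buf='abc' undo_depth=1 redo_depth=0
After op 2 (delete): buf='(empty)' undo_depth=2 redo_depth=0
After op 3 (undo): buf='abc' undo_depth=1 redo_depth=1
After op 4 (type): buf='abctwo' undo_depth=2 redo_depth=0
After op 5 (type): buf='abctwoone' undo_depth=3 redo_depth=0
After op 6 (type): buf='abctwoonetwo' undo_depth=4 redo_depth=0
After op 7 (type): buf='abctwoonetwofoo' undo_depth=5 redo_depth=0

Answer: abctwoonetwofoo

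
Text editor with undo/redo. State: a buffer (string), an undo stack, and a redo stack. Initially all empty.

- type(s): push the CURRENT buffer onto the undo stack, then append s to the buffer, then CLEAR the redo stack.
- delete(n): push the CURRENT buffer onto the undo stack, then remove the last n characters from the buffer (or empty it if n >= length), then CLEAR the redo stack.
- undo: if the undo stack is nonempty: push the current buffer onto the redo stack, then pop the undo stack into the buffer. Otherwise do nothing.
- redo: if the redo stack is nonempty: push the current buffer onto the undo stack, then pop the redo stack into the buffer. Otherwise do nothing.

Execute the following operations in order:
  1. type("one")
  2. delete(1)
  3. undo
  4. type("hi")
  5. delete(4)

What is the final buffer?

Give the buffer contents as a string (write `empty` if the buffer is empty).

Answer: o

Derivation:
After op 1 (type): buf='one' undo_depth=1 redo_depth=0
After op 2 (delete): buf='on' undo_depth=2 redo_depth=0
After op 3 (undo): buf='one' undo_depth=1 redo_depth=1
After op 4 (type): buf='onehi' undo_depth=2 redo_depth=0
After op 5 (delete): buf='o' undo_depth=3 redo_depth=0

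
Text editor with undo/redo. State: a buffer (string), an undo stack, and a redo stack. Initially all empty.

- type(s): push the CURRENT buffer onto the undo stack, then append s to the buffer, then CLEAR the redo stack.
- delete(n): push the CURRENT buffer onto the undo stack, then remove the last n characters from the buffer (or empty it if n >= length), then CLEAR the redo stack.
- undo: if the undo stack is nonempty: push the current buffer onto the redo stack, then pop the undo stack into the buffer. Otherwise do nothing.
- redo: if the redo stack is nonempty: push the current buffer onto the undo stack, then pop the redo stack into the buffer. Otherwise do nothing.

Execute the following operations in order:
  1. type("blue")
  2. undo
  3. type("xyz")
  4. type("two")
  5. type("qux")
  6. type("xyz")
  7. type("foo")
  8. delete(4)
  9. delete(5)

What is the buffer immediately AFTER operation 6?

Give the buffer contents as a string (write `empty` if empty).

Answer: xyztwoquxxyz

Derivation:
After op 1 (type): buf='blue' undo_depth=1 redo_depth=0
After op 2 (undo): buf='(empty)' undo_depth=0 redo_depth=1
After op 3 (type): buf='xyz' undo_depth=1 redo_depth=0
After op 4 (type): buf='xyztwo' undo_depth=2 redo_depth=0
After op 5 (type): buf='xyztwoqux' undo_depth=3 redo_depth=0
After op 6 (type): buf='xyztwoquxxyz' undo_depth=4 redo_depth=0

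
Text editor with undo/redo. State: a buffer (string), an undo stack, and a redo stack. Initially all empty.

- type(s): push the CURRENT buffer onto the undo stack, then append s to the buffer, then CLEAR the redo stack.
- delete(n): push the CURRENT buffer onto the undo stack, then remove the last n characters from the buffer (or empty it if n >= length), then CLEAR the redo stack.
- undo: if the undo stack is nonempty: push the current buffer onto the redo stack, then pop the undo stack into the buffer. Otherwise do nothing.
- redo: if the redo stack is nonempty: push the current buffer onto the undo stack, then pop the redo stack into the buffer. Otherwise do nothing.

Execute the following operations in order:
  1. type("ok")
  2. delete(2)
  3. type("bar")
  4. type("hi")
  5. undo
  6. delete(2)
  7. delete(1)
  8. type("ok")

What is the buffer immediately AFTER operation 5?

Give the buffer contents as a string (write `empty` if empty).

After op 1 (type): buf='ok' undo_depth=1 redo_depth=0
After op 2 (delete): buf='(empty)' undo_depth=2 redo_depth=0
After op 3 (type): buf='bar' undo_depth=3 redo_depth=0
After op 4 (type): buf='barhi' undo_depth=4 redo_depth=0
After op 5 (undo): buf='bar' undo_depth=3 redo_depth=1

Answer: bar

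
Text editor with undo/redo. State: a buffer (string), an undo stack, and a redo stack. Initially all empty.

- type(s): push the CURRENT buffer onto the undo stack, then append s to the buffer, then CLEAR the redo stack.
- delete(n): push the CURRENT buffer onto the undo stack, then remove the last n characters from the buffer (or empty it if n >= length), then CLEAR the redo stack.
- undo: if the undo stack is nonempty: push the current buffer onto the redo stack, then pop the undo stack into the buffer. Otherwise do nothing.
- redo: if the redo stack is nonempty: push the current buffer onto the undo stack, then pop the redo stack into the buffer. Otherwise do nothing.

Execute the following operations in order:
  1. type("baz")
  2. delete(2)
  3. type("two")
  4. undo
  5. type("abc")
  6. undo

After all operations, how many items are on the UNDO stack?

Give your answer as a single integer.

After op 1 (type): buf='baz' undo_depth=1 redo_depth=0
After op 2 (delete): buf='b' undo_depth=2 redo_depth=0
After op 3 (type): buf='btwo' undo_depth=3 redo_depth=0
After op 4 (undo): buf='b' undo_depth=2 redo_depth=1
After op 5 (type): buf='babc' undo_depth=3 redo_depth=0
After op 6 (undo): buf='b' undo_depth=2 redo_depth=1

Answer: 2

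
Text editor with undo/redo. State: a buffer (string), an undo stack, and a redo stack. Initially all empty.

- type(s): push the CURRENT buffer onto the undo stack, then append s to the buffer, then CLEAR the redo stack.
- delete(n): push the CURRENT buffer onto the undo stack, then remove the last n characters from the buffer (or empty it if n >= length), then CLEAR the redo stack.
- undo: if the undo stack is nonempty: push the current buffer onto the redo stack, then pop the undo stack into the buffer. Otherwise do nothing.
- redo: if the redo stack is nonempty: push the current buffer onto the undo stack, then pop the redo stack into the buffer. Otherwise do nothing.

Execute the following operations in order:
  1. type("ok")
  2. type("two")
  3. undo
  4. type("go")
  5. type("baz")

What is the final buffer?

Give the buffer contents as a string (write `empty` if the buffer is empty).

Answer: okgobaz

Derivation:
After op 1 (type): buf='ok' undo_depth=1 redo_depth=0
After op 2 (type): buf='oktwo' undo_depth=2 redo_depth=0
After op 3 (undo): buf='ok' undo_depth=1 redo_depth=1
After op 4 (type): buf='okgo' undo_depth=2 redo_depth=0
After op 5 (type): buf='okgobaz' undo_depth=3 redo_depth=0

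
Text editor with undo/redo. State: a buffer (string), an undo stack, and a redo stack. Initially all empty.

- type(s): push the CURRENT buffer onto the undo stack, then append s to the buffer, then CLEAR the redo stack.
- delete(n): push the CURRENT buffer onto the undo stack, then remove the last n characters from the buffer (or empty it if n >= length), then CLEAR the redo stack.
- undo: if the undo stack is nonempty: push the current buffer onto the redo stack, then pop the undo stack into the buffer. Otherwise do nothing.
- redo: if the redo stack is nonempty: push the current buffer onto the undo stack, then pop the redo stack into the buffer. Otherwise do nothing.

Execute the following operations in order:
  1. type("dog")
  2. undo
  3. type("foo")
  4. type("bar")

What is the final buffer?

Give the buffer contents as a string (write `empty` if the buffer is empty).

After op 1 (type): buf='dog' undo_depth=1 redo_depth=0
After op 2 (undo): buf='(empty)' undo_depth=0 redo_depth=1
After op 3 (type): buf='foo' undo_depth=1 redo_depth=0
After op 4 (type): buf='foobar' undo_depth=2 redo_depth=0

Answer: foobar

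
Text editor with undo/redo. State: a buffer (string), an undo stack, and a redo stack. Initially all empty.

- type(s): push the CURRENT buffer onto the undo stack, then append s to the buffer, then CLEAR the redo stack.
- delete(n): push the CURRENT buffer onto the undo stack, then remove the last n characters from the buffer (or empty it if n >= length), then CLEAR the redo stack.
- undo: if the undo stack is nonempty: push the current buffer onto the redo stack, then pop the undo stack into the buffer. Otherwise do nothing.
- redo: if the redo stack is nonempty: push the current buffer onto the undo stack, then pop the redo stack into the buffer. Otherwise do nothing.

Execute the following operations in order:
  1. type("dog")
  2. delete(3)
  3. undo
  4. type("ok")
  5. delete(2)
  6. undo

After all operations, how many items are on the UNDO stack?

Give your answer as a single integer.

After op 1 (type): buf='dog' undo_depth=1 redo_depth=0
After op 2 (delete): buf='(empty)' undo_depth=2 redo_depth=0
After op 3 (undo): buf='dog' undo_depth=1 redo_depth=1
After op 4 (type): buf='dogok' undo_depth=2 redo_depth=0
After op 5 (delete): buf='dog' undo_depth=3 redo_depth=0
After op 6 (undo): buf='dogok' undo_depth=2 redo_depth=1

Answer: 2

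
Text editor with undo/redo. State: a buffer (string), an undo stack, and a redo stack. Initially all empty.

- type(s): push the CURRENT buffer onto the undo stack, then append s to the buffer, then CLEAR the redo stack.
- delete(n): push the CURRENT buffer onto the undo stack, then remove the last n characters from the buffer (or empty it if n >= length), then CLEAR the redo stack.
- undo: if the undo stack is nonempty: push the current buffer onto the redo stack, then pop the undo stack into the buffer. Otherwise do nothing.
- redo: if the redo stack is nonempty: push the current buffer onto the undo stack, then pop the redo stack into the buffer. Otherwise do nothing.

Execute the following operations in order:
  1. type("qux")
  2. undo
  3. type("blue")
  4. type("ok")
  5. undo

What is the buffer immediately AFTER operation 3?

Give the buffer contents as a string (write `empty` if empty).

Answer: blue

Derivation:
After op 1 (type): buf='qux' undo_depth=1 redo_depth=0
After op 2 (undo): buf='(empty)' undo_depth=0 redo_depth=1
After op 3 (type): buf='blue' undo_depth=1 redo_depth=0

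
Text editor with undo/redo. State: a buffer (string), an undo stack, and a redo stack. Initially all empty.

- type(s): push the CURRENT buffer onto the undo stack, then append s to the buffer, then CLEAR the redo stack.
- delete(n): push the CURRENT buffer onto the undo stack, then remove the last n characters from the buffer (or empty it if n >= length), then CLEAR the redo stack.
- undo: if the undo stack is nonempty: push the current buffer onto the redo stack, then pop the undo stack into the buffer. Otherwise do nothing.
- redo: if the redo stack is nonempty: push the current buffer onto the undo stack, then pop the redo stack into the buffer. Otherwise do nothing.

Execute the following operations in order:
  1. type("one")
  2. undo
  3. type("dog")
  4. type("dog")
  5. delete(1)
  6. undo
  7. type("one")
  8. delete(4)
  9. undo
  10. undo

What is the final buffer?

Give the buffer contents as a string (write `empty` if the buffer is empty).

After op 1 (type): buf='one' undo_depth=1 redo_depth=0
After op 2 (undo): buf='(empty)' undo_depth=0 redo_depth=1
After op 3 (type): buf='dog' undo_depth=1 redo_depth=0
After op 4 (type): buf='dogdog' undo_depth=2 redo_depth=0
After op 5 (delete): buf='dogdo' undo_depth=3 redo_depth=0
After op 6 (undo): buf='dogdog' undo_depth=2 redo_depth=1
After op 7 (type): buf='dogdogone' undo_depth=3 redo_depth=0
After op 8 (delete): buf='dogdo' undo_depth=4 redo_depth=0
After op 9 (undo): buf='dogdogone' undo_depth=3 redo_depth=1
After op 10 (undo): buf='dogdog' undo_depth=2 redo_depth=2

Answer: dogdog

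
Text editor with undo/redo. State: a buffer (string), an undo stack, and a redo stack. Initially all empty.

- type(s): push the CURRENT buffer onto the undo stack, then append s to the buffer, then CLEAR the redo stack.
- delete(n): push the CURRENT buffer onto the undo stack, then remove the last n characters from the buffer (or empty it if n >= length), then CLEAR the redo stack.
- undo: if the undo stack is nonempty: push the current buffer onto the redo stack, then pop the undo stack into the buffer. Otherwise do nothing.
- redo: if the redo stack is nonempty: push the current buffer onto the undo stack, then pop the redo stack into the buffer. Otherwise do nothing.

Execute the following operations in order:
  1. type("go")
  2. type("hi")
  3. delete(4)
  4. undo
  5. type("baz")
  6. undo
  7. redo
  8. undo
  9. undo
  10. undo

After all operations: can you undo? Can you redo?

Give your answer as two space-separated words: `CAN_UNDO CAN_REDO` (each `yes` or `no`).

Answer: no yes

Derivation:
After op 1 (type): buf='go' undo_depth=1 redo_depth=0
After op 2 (type): buf='gohi' undo_depth=2 redo_depth=0
After op 3 (delete): buf='(empty)' undo_depth=3 redo_depth=0
After op 4 (undo): buf='gohi' undo_depth=2 redo_depth=1
After op 5 (type): buf='gohibaz' undo_depth=3 redo_depth=0
After op 6 (undo): buf='gohi' undo_depth=2 redo_depth=1
After op 7 (redo): buf='gohibaz' undo_depth=3 redo_depth=0
After op 8 (undo): buf='gohi' undo_depth=2 redo_depth=1
After op 9 (undo): buf='go' undo_depth=1 redo_depth=2
After op 10 (undo): buf='(empty)' undo_depth=0 redo_depth=3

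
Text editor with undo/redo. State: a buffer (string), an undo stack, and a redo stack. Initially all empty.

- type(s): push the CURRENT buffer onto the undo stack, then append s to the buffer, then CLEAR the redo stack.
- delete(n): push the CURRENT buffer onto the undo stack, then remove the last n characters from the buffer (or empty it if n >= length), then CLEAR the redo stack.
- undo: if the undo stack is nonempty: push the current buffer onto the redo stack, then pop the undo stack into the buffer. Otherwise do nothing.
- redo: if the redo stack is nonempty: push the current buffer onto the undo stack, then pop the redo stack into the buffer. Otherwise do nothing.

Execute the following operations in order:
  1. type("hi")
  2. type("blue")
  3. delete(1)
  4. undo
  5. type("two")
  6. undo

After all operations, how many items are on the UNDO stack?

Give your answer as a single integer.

After op 1 (type): buf='hi' undo_depth=1 redo_depth=0
After op 2 (type): buf='hiblue' undo_depth=2 redo_depth=0
After op 3 (delete): buf='hiblu' undo_depth=3 redo_depth=0
After op 4 (undo): buf='hiblue' undo_depth=2 redo_depth=1
After op 5 (type): buf='hibluetwo' undo_depth=3 redo_depth=0
After op 6 (undo): buf='hiblue' undo_depth=2 redo_depth=1

Answer: 2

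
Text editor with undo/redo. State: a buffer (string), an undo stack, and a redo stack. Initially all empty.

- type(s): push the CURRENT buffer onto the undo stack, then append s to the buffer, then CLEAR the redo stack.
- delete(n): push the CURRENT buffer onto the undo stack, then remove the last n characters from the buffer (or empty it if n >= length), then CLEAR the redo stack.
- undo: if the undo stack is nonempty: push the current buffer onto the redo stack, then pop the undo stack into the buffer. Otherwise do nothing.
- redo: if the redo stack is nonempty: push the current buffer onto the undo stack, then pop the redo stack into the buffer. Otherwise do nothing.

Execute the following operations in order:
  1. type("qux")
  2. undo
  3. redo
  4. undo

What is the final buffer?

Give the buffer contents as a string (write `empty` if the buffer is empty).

After op 1 (type): buf='qux' undo_depth=1 redo_depth=0
After op 2 (undo): buf='(empty)' undo_depth=0 redo_depth=1
After op 3 (redo): buf='qux' undo_depth=1 redo_depth=0
After op 4 (undo): buf='(empty)' undo_depth=0 redo_depth=1

Answer: empty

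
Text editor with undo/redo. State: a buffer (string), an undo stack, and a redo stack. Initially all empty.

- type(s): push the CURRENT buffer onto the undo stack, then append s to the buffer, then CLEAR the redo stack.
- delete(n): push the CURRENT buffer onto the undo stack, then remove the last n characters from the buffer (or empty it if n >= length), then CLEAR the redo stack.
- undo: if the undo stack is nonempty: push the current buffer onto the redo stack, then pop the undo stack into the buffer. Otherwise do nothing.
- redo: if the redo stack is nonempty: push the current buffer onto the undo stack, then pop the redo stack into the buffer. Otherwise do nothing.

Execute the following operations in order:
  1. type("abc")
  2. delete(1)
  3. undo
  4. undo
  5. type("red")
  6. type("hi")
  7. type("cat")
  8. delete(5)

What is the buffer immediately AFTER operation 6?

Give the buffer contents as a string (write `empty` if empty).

Answer: redhi

Derivation:
After op 1 (type): buf='abc' undo_depth=1 redo_depth=0
After op 2 (delete): buf='ab' undo_depth=2 redo_depth=0
After op 3 (undo): buf='abc' undo_depth=1 redo_depth=1
After op 4 (undo): buf='(empty)' undo_depth=0 redo_depth=2
After op 5 (type): buf='red' undo_depth=1 redo_depth=0
After op 6 (type): buf='redhi' undo_depth=2 redo_depth=0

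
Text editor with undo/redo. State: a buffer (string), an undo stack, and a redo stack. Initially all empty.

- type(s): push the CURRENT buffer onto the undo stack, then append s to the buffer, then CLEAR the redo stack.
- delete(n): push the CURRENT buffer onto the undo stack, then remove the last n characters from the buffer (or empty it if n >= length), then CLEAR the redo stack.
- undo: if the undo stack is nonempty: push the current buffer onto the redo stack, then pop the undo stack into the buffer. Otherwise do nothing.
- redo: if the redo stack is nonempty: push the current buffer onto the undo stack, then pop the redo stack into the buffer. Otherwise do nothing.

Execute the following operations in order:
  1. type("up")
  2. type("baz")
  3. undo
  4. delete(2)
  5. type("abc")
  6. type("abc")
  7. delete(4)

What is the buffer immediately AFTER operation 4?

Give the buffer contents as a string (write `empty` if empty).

After op 1 (type): buf='up' undo_depth=1 redo_depth=0
After op 2 (type): buf='upbaz' undo_depth=2 redo_depth=0
After op 3 (undo): buf='up' undo_depth=1 redo_depth=1
After op 4 (delete): buf='(empty)' undo_depth=2 redo_depth=0

Answer: empty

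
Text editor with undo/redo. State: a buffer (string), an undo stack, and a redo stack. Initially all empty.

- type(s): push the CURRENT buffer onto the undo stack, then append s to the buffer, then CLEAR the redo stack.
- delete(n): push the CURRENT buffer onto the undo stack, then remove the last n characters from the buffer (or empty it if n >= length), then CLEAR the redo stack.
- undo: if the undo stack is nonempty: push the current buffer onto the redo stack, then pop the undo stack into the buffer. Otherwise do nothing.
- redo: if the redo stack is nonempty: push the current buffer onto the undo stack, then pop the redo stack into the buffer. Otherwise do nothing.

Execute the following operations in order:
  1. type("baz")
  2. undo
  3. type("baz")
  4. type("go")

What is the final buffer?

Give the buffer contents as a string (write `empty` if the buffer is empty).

Answer: bazgo

Derivation:
After op 1 (type): buf='baz' undo_depth=1 redo_depth=0
After op 2 (undo): buf='(empty)' undo_depth=0 redo_depth=1
After op 3 (type): buf='baz' undo_depth=1 redo_depth=0
After op 4 (type): buf='bazgo' undo_depth=2 redo_depth=0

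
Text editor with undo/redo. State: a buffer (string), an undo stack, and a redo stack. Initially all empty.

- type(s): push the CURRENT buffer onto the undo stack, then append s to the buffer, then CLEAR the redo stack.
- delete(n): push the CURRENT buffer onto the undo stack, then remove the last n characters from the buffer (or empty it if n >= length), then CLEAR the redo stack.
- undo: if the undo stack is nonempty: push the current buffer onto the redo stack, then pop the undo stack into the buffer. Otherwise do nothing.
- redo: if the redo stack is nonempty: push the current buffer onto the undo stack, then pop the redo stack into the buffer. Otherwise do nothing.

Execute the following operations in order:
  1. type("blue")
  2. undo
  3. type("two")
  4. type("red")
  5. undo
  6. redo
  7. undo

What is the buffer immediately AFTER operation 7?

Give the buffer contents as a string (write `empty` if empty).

Answer: two

Derivation:
After op 1 (type): buf='blue' undo_depth=1 redo_depth=0
After op 2 (undo): buf='(empty)' undo_depth=0 redo_depth=1
After op 3 (type): buf='two' undo_depth=1 redo_depth=0
After op 4 (type): buf='twored' undo_depth=2 redo_depth=0
After op 5 (undo): buf='two' undo_depth=1 redo_depth=1
After op 6 (redo): buf='twored' undo_depth=2 redo_depth=0
After op 7 (undo): buf='two' undo_depth=1 redo_depth=1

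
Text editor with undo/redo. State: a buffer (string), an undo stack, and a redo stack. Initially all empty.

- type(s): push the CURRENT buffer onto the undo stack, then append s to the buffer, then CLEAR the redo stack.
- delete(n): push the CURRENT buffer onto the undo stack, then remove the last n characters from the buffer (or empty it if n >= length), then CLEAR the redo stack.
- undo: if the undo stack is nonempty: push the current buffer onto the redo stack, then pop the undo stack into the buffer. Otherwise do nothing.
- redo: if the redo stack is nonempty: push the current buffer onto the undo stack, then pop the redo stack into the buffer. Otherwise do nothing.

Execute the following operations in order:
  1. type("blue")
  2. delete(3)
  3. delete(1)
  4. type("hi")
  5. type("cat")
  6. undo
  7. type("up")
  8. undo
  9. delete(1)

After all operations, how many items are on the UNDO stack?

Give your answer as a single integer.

Answer: 5

Derivation:
After op 1 (type): buf='blue' undo_depth=1 redo_depth=0
After op 2 (delete): buf='b' undo_depth=2 redo_depth=0
After op 3 (delete): buf='(empty)' undo_depth=3 redo_depth=0
After op 4 (type): buf='hi' undo_depth=4 redo_depth=0
After op 5 (type): buf='hicat' undo_depth=5 redo_depth=0
After op 6 (undo): buf='hi' undo_depth=4 redo_depth=1
After op 7 (type): buf='hiup' undo_depth=5 redo_depth=0
After op 8 (undo): buf='hi' undo_depth=4 redo_depth=1
After op 9 (delete): buf='h' undo_depth=5 redo_depth=0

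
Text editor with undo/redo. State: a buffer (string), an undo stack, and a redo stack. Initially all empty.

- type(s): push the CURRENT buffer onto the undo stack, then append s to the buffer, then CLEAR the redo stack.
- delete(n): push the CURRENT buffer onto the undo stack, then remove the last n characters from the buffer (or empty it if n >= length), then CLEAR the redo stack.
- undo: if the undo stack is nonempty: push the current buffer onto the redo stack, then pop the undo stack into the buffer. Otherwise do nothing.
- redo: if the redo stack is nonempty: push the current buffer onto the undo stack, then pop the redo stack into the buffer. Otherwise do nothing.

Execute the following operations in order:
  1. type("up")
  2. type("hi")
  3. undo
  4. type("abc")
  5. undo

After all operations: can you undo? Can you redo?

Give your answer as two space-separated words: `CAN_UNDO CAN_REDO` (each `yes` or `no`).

Answer: yes yes

Derivation:
After op 1 (type): buf='up' undo_depth=1 redo_depth=0
After op 2 (type): buf='uphi' undo_depth=2 redo_depth=0
After op 3 (undo): buf='up' undo_depth=1 redo_depth=1
After op 4 (type): buf='upabc' undo_depth=2 redo_depth=0
After op 5 (undo): buf='up' undo_depth=1 redo_depth=1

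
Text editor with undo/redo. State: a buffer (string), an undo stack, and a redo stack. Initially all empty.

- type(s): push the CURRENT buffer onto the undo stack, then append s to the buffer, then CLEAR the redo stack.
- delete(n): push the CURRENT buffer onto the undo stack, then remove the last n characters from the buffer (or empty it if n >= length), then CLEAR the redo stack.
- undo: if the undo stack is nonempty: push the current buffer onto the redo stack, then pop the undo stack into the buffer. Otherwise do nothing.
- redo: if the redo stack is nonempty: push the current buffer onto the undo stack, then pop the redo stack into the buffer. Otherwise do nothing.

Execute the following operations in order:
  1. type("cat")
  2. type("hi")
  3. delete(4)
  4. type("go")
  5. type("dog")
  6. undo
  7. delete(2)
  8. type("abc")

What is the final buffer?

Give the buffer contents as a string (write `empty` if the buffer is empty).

Answer: cabc

Derivation:
After op 1 (type): buf='cat' undo_depth=1 redo_depth=0
After op 2 (type): buf='cathi' undo_depth=2 redo_depth=0
After op 3 (delete): buf='c' undo_depth=3 redo_depth=0
After op 4 (type): buf='cgo' undo_depth=4 redo_depth=0
After op 5 (type): buf='cgodog' undo_depth=5 redo_depth=0
After op 6 (undo): buf='cgo' undo_depth=4 redo_depth=1
After op 7 (delete): buf='c' undo_depth=5 redo_depth=0
After op 8 (type): buf='cabc' undo_depth=6 redo_depth=0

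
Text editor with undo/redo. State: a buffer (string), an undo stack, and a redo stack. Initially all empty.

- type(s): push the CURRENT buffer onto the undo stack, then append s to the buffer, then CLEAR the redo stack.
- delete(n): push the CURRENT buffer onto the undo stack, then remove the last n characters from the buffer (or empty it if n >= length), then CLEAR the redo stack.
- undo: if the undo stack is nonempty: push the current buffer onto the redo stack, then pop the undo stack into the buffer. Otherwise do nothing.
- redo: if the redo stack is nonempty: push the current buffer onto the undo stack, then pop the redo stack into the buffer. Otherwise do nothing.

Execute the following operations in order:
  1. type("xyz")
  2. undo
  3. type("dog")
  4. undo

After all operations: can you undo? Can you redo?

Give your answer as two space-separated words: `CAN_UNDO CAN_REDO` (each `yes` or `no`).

After op 1 (type): buf='xyz' undo_depth=1 redo_depth=0
After op 2 (undo): buf='(empty)' undo_depth=0 redo_depth=1
After op 3 (type): buf='dog' undo_depth=1 redo_depth=0
After op 4 (undo): buf='(empty)' undo_depth=0 redo_depth=1

Answer: no yes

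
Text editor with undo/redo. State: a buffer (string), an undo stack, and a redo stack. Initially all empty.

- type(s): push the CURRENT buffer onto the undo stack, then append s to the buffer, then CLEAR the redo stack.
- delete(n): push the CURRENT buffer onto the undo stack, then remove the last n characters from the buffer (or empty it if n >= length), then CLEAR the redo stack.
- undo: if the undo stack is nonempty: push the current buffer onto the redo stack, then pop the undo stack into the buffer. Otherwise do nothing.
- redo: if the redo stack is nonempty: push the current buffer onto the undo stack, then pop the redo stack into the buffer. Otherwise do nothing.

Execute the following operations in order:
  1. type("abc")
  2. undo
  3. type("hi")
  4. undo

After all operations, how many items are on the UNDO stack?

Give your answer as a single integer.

After op 1 (type): buf='abc' undo_depth=1 redo_depth=0
After op 2 (undo): buf='(empty)' undo_depth=0 redo_depth=1
After op 3 (type): buf='hi' undo_depth=1 redo_depth=0
After op 4 (undo): buf='(empty)' undo_depth=0 redo_depth=1

Answer: 0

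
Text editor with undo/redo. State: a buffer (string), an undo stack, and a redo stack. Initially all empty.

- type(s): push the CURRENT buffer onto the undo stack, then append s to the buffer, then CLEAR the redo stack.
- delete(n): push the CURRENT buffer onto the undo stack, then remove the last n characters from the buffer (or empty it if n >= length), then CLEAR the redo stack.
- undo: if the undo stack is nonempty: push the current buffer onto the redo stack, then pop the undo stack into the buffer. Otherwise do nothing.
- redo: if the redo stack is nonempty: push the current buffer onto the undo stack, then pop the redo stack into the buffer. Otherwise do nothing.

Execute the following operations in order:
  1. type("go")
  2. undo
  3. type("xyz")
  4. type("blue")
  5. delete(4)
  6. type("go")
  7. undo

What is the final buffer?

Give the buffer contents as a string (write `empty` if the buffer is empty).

Answer: xyz

Derivation:
After op 1 (type): buf='go' undo_depth=1 redo_depth=0
After op 2 (undo): buf='(empty)' undo_depth=0 redo_depth=1
After op 3 (type): buf='xyz' undo_depth=1 redo_depth=0
After op 4 (type): buf='xyzblue' undo_depth=2 redo_depth=0
After op 5 (delete): buf='xyz' undo_depth=3 redo_depth=0
After op 6 (type): buf='xyzgo' undo_depth=4 redo_depth=0
After op 7 (undo): buf='xyz' undo_depth=3 redo_depth=1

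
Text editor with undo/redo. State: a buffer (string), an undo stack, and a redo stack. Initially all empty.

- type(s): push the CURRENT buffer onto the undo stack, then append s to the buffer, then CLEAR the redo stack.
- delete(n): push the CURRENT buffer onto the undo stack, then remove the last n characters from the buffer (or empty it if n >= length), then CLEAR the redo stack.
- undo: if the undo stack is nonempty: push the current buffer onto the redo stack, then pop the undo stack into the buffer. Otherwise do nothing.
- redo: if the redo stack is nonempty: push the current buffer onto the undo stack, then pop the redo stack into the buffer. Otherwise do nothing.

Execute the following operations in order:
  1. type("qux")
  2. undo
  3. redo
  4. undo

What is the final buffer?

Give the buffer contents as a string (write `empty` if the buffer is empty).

Answer: empty

Derivation:
After op 1 (type): buf='qux' undo_depth=1 redo_depth=0
After op 2 (undo): buf='(empty)' undo_depth=0 redo_depth=1
After op 3 (redo): buf='qux' undo_depth=1 redo_depth=0
After op 4 (undo): buf='(empty)' undo_depth=0 redo_depth=1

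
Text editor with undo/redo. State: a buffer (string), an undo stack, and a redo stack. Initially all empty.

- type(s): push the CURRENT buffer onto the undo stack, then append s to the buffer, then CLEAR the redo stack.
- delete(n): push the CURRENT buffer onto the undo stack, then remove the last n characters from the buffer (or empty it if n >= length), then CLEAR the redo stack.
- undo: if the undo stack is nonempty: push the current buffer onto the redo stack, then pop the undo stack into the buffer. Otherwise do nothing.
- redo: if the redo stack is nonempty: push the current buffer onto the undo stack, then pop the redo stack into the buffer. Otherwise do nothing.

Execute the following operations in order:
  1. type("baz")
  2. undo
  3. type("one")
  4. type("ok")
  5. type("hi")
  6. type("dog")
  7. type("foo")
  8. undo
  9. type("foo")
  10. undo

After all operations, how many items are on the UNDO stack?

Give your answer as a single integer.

After op 1 (type): buf='baz' undo_depth=1 redo_depth=0
After op 2 (undo): buf='(empty)' undo_depth=0 redo_depth=1
After op 3 (type): buf='one' undo_depth=1 redo_depth=0
After op 4 (type): buf='oneok' undo_depth=2 redo_depth=0
After op 5 (type): buf='oneokhi' undo_depth=3 redo_depth=0
After op 6 (type): buf='oneokhidog' undo_depth=4 redo_depth=0
After op 7 (type): buf='oneokhidogfoo' undo_depth=5 redo_depth=0
After op 8 (undo): buf='oneokhidog' undo_depth=4 redo_depth=1
After op 9 (type): buf='oneokhidogfoo' undo_depth=5 redo_depth=0
After op 10 (undo): buf='oneokhidog' undo_depth=4 redo_depth=1

Answer: 4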